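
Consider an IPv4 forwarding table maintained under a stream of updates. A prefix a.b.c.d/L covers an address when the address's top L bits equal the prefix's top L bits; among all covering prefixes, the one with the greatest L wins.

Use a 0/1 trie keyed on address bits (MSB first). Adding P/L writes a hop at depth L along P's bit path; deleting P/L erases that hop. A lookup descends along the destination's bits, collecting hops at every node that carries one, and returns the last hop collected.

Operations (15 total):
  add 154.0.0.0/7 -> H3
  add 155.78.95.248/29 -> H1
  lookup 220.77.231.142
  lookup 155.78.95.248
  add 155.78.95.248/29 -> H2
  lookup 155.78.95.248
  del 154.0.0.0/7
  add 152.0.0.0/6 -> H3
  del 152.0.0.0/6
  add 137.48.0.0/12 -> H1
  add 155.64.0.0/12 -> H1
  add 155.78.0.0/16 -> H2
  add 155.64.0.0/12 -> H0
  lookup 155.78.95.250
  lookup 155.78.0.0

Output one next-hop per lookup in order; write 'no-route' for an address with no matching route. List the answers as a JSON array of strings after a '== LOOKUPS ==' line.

Process each operation:
  add 154.0.0.0/7 -> H3 at depth 7
  add 155.78.95.248/29 -> H1 at depth 29
  lookup 220.77.231.142: bits 1 walk d0:-→d1:- -> no-route
  lookup 155.78.95.248: bits 10011011010011100101111111111 walk d0:-→d1:-→d2:-→d3:-→d4:-→d5:-→d6:-→d7:H3→d8:-→d9:-→d10:-→d11:-→d12:-→d13:-→d14:-→d15:-→d16:-→d17:-→d18:-→d19:-→d20:-→d21:-→d22:-→d23:-→d24:-→d25:-→d26:-→d27:-→d28:-→d29:H1 -> H1
  add 155.78.95.248/29 -> H2 at depth 29
  lookup 155.78.95.248: bits 10011011010011100101111111111 walk d0:-→d1:-→d2:-→d3:-→d4:-→d5:-→d6:-→d7:H3→d8:-→d9:-→d10:-→d11:-→d12:-→d13:-→d14:-→d15:-→d16:-→d17:-→d18:-→d19:-→d20:-→d21:-→d22:-→d23:-→d24:-→d25:-→d26:-→d27:-→d28:-→d29:H2 -> H2
  - 154.0.0.0/7 clear@7
  add 152.0.0.0/6 -> H3 at depth 6
  - 152.0.0.0/6 clear@6
  add 137.48.0.0/12 -> H1 at depth 12
  add 155.64.0.0/12 -> H1 at depth 12
  add 155.78.0.0/16 -> H2 at depth 16
  add 155.64.0.0/12 -> H0 at depth 12
  lookup 155.78.95.250: bits 10011011010011100101111111111 walk d0:-→d1:-→d2:-→d3:-→d4:-→d5:-→d6:-→d7:-→d8:-→d9:-→d10:-→d11:-→d12:H0→d13:-→d14:-→d15:-→d16:H2→d17:-→d18:-→d19:-→d20:-→d21:-→d22:-→d23:-→d24:-→d25:-→d26:-→d27:-→d28:-→d29:H2 -> H2
  lookup 155.78.0.0: bits 10011011010011100 walk d0:-→d1:-→d2:-→d3:-→d4:-→d5:-→d6:-→d7:-→d8:-→d9:-→d10:-→d11:-→d12:H0→d13:-→d14:-→d15:-→d16:H2→d17:- -> H2

== LOOKUPS ==
["no-route","H1","H2","H2","H2"]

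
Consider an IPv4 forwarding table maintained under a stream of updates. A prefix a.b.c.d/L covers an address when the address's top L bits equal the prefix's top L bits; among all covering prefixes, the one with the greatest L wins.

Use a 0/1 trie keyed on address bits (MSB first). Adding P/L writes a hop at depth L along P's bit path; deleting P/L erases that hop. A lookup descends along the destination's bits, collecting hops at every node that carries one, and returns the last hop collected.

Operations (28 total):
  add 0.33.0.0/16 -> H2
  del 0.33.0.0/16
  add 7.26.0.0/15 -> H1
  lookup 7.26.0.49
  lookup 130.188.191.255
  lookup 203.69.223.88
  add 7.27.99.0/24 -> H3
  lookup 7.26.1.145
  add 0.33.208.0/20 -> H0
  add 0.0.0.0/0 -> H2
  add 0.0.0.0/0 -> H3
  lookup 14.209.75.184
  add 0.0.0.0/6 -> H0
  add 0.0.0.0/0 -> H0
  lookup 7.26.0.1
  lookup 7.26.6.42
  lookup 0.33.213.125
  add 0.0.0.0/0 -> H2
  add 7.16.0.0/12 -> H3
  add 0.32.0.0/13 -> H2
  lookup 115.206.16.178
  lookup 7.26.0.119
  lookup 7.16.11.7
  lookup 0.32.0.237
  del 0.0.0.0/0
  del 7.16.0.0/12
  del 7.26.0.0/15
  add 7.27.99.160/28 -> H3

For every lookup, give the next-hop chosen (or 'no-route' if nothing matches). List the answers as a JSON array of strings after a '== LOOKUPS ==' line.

Apply in order:
  + 0.33.0.0/16 (H2) depth=16
  del 0.33.0.0/16 (clear depth 16)
  + 7.26.0.0/15 (H1) depth=15
  ? 7.26.0.49  path d0:-→d1:-→d2:-→d3:-→d4:-→d5:-→d6:-→d7:-→d8:-→d9:-→d10:-→d11:-→d12:-→d13:-→d14:-→d15:H1  best=H1
  ? 130.188.191.255  path d0:-  best=no-route
  ? 203.69.223.88  path d0:-  best=no-route
  + 7.27.99.0/24 (H3) depth=24
  ? 7.26.1.145  path d0:-→d1:-→d2:-→d3:-→d4:-→d5:-→d6:-→d7:-→d8:-→d9:-→d10:-→d11:-→d12:-→d13:-→d14:-→d15:H1  best=H1
  + 0.33.208.0/20 (H0) depth=20
  + 0.0.0.0/0 (H2) depth=0
  + 0.0.0.0/0 (H3) depth=0
  ? 14.209.75.184  path d0:H3→d1:-→d2:-→d3:-→d4:-  best=H3
  + 0.0.0.0/6 (H0) depth=6
  + 0.0.0.0/0 (H0) depth=0
  ? 7.26.0.1  path d0:H0→d1:-→d2:-→d3:-→d4:-→d5:-→d6:-→d7:-→d8:-→d9:-→d10:-→d11:-→d12:-→d13:-→d14:-→d15:H1  best=H1
  ? 7.26.6.42  path d0:H0→d1:-→d2:-→d3:-→d4:-→d5:-→d6:-→d7:-→d8:-→d9:-→d10:-→d11:-→d12:-→d13:-→d14:-→d15:H1  best=H1
  ? 0.33.213.125  path d0:H0→d1:-→d2:-→d3:-→d4:-→d5:-→d6:H0→d7:-→d8:-→d9:-→d10:-→d11:-→d12:-→d13:-→d14:-→d15:-→d16:-→d17:-→d18:-→d19:-→d20:H0  best=H0
  + 0.0.0.0/0 (H2) depth=0
  + 7.16.0.0/12 (H3) depth=12
  + 0.32.0.0/13 (H2) depth=13
  ? 115.206.16.178  path d0:H2→d1:-  best=H2
  ? 7.26.0.119  path d0:H2→d1:-→d2:-→d3:-→d4:-→d5:-→d6:-→d7:-→d8:-→d9:-→d10:-→d11:-→d12:H3→d13:-→d14:-→d15:H1  best=H1
  ? 7.16.11.7  path d0:H2→d1:-→d2:-→d3:-→d4:-→d5:-→d6:-→d7:-→d8:-→d9:-→d10:-→d11:-→d12:H3  best=H3
  ? 0.32.0.237  path d0:H2→d1:-→d2:-→d3:-→d4:-→d5:-→d6:H0→d7:-→d8:-→d9:-→d10:-→d11:-→d12:-→d13:H2→d14:-→d15:-  best=H2
  del 0.0.0.0/0 (clear depth 0)
  del 7.16.0.0/12 (clear depth 12)
  del 7.26.0.0/15 (clear depth 15)
  + 7.27.99.160/28 (H3) depth=28

== LOOKUPS ==
["H1","no-route","no-route","H1","H3","H1","H1","H0","H2","H1","H3","H2"]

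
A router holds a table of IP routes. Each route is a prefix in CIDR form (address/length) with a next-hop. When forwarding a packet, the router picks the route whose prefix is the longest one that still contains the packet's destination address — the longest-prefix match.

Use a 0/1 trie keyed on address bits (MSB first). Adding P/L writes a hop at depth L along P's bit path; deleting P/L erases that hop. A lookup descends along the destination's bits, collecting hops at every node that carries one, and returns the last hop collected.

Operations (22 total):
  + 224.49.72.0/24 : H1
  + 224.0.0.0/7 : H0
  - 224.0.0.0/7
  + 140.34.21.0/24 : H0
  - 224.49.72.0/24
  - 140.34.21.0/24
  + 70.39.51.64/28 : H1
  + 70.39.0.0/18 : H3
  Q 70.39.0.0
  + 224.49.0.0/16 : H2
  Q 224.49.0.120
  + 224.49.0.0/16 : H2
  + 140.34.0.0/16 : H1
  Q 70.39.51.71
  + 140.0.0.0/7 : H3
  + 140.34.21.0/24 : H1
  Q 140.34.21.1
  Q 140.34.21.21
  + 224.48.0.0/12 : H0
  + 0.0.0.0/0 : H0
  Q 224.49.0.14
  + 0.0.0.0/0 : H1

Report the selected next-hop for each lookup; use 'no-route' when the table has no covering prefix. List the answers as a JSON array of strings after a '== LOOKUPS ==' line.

Apply in order:
  + 224.49.72.0/24 (H1) depth=24
  + 224.0.0.0/7 (H0) depth=7
  - 224.0.0.0/7 clear@7
  + 140.34.21.0/24 (H0) depth=24
  - 224.49.72.0/24 clear@24
  - 140.34.21.0/24 clear@24
  + 70.39.51.64/28 (H1) depth=28
  + 70.39.0.0/18 (H3) depth=18
  Q 70.39.0.0: descend 010001100010011100 ; hops seen [H3] ; pick H3
  + 224.49.0.0/16 (H2) depth=16
  Q 224.49.0.120: descend 11100000001100010 ; hops seen [H2] ; pick H2
  + 224.49.0.0/16 (H2) depth=16
  + 140.34.0.0/16 (H1) depth=16
  Q 70.39.51.71: descend 0100011000100111001100110100 ; hops seen [H3,H1] ; pick H1
  + 140.0.0.0/7 (H3) depth=7
  + 140.34.21.0/24 (H1) depth=24
  Q 140.34.21.1: descend 100011000010001000010101 ; hops seen [H3,H1,H1] ; pick H1
  Q 140.34.21.21: descend 100011000010001000010101 ; hops seen [H3,H1,H1] ; pick H1
  + 224.48.0.0/12 (H0) depth=12
  + 0.0.0.0/0 (H0) depth=0
  Q 224.49.0.14: descend 11100000001100010 ; hops seen [H0,H0,H2] ; pick H2
  + 0.0.0.0/0 (H1) depth=0

== LOOKUPS ==
["H3","H2","H1","H1","H1","H2"]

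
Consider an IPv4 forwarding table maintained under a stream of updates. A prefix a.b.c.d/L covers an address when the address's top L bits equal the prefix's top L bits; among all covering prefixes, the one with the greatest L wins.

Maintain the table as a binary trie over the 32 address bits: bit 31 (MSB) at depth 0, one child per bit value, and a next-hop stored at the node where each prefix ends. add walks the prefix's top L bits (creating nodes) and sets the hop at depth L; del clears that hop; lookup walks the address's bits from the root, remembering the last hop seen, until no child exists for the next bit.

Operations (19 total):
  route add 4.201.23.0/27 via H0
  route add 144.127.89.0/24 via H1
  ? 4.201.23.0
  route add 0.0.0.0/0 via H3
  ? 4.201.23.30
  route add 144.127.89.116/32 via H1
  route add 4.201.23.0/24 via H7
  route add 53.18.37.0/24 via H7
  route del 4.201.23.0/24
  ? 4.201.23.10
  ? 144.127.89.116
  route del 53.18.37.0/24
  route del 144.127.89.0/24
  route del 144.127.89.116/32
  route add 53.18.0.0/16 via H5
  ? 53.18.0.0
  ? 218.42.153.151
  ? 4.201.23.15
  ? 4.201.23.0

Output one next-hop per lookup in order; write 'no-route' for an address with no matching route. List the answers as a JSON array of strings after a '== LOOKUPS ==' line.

Process each operation:
  add 4.201.23.0/27 -> H0 at depth 27
  add 144.127.89.0/24 -> H1 at depth 24
  lookup 4.201.23.0: bits 000001001100100100010111000 walk d0:-→d1:-→d2:-→d3:-→d4:-→d5:-→d6:-→d7:-→d8:-→d9:-→d10:-→d11:-→d12:-→d13:-→d14:-→d15:-→d16:-→d17:-→d18:-→d19:-→d20:-→d21:-→d22:-→d23:-→d24:-→d25:-→d26:-→d27:H0 -> H0
  add 0.0.0.0/0 -> H3 at depth 0
  lookup 4.201.23.30: bits 000001001100100100010111000 walk d0:H3→d1:-→d2:-→d3:-→d4:-→d5:-→d6:-→d7:-→d8:-→d9:-→d10:-→d11:-→d12:-→d13:-→d14:-→d15:-→d16:-→d17:-→d18:-→d19:-→d20:-→d21:-→d22:-→d23:-→d24:-→d25:-→d26:-→d27:H0 -> H0
  add 144.127.89.116/32 -> H1 at depth 32
  add 4.201.23.0/24 -> H7 at depth 24
  add 53.18.37.0/24 -> H7 at depth 24
  - 4.201.23.0/24 clear@24
  lookup 4.201.23.10: bits 000001001100100100010111000 walk d0:H3→d1:-→d2:-→d3:-→d4:-→d5:-→d6:-→d7:-→d8:-→d9:-→d10:-→d11:-→d12:-→d13:-→d14:-→d15:-→d16:-→d17:-→d18:-→d19:-→d20:-→d21:-→d22:-→d23:-→d24:-→d25:-→d26:-→d27:H0 -> H0
  lookup 144.127.89.116: bits 10010000011111110101100101110100 walk d0:H3→d1:-→d2:-→d3:-→d4:-→d5:-→d6:-→d7:-→d8:-→d9:-→d10:-→d11:-→d12:-→d13:-→d14:-→d15:-→d16:-→d17:-→d18:-→d19:-→d20:-→d21:-→d22:-→d23:-→d24:H1→d25:-→d26:-→d27:-→d28:-→d29:-→d30:-→d31:-→d32:H1 -> H1
  - 53.18.37.0/24 clear@24
  - 144.127.89.0/24 clear@24
  - 144.127.89.116/32 clear@32
  add 53.18.0.0/16 -> H5 at depth 16
  lookup 53.18.0.0: bits 001101010001001000 walk d0:H3→d1:-→d2:-→d3:-→d4:-→d5:-→d6:-→d7:-→d8:-→d9:-→d10:-→d11:-→d12:-→d13:-→d14:-→d15:-→d16:H5→d17:-→d18:- -> H5
  lookup 218.42.153.151: bits 1 walk d0:H3→d1:- -> H3
  lookup 4.201.23.15: bits 000001001100100100010111000 walk d0:H3→d1:-→d2:-→d3:-→d4:-→d5:-→d6:-→d7:-→d8:-→d9:-→d10:-→d11:-→d12:-→d13:-→d14:-→d15:-→d16:-→d17:-→d18:-→d19:-→d20:-→d21:-→d22:-→d23:-→d24:-→d25:-→d26:-→d27:H0 -> H0
  lookup 4.201.23.0: bits 000001001100100100010111000 walk d0:H3→d1:-→d2:-→d3:-→d4:-→d5:-→d6:-→d7:-→d8:-→d9:-→d10:-→d11:-→d12:-→d13:-→d14:-→d15:-→d16:-→d17:-→d18:-→d19:-→d20:-→d21:-→d22:-→d23:-→d24:-→d25:-→d26:-→d27:H0 -> H0

== LOOKUPS ==
["H0","H0","H0","H1","H5","H3","H0","H0"]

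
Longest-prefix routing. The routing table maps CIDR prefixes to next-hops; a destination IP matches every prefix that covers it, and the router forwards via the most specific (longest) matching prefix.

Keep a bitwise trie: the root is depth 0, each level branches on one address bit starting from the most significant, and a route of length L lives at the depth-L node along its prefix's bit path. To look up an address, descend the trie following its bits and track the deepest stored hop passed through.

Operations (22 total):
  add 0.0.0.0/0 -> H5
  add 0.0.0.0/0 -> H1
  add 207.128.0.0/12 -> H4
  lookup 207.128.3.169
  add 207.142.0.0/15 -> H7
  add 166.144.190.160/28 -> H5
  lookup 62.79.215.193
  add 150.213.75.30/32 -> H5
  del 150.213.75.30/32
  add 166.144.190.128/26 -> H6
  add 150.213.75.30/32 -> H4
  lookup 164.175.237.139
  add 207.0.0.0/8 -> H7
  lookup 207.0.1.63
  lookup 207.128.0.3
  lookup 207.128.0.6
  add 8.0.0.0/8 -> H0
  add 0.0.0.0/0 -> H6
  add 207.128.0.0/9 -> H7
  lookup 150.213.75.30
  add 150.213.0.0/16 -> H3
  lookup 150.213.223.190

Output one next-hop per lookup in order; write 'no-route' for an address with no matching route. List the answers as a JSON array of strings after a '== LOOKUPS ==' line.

Process each operation:
  add 0.0.0.0/0 -> H5 at depth 0
  add 0.0.0.0/0 -> H1 at depth 0
  add 207.128.0.0/12 -> H4 at depth 12
  lookup 207.128.3.169: bits 110011111000 walk d0:H1→d1:-→d2:-→d3:-→d4:-→d5:-→d6:-→d7:-→d8:-→d9:-→d10:-→d11:-→d12:H4 -> H4
  add 207.142.0.0/15 -> H7 at depth 15
  add 166.144.190.160/28 -> H5 at depth 28
  lookup 62.79.215.193: bits ε walk d0:H1 -> H1
  add 150.213.75.30/32 -> H5 at depth 32
  - 150.213.75.30/32 clear@32
  add 166.144.190.128/26 -> H6 at depth 26
  add 150.213.75.30/32 -> H4 at depth 32
  lookup 164.175.237.139: bits 101001 walk d0:H1→d1:-→d2:-→d3:-→d4:-→d5:-→d6:- -> H1
  add 207.0.0.0/8 -> H7 at depth 8
  lookup 207.0.1.63: bits 11001111 walk d0:H1→d1:-→d2:-→d3:-→d4:-→d5:-→d6:-→d7:-→d8:H7 -> H7
  lookup 207.128.0.3: bits 110011111000 walk d0:H1→d1:-→d2:-→d3:-→d4:-→d5:-→d6:-→d7:-→d8:H7→d9:-→d10:-→d11:-→d12:H4 -> H4
  lookup 207.128.0.6: bits 110011111000 walk d0:H1→d1:-→d2:-→d3:-→d4:-→d5:-→d6:-→d7:-→d8:H7→d9:-→d10:-→d11:-→d12:H4 -> H4
  add 8.0.0.0/8 -> H0 at depth 8
  add 0.0.0.0/0 -> H6 at depth 0
  add 207.128.0.0/9 -> H7 at depth 9
  lookup 150.213.75.30: bits 10010110110101010100101100011110 walk d0:H6→d1:-→d2:-→d3:-→d4:-→d5:-→d6:-→d7:-→d8:-→d9:-→d10:-→d11:-→d12:-→d13:-→d14:-→d15:-→d16:-→d17:-→d18:-→d19:-→d20:-→d21:-→d22:-→d23:-→d24:-→d25:-→d26:-→d27:-→d28:-→d29:-→d30:-→d31:-→d32:H4 -> H4
  add 150.213.0.0/16 -> H3 at depth 16
  lookup 150.213.223.190: bits 1001011011010101 walk d0:H6→d1:-→d2:-→d3:-→d4:-→d5:-→d6:-→d7:-→d8:-→d9:-→d10:-→d11:-→d12:-→d13:-→d14:-→d15:-→d16:H3 -> H3

== LOOKUPS ==
["H4","H1","H1","H7","H4","H4","H4","H3"]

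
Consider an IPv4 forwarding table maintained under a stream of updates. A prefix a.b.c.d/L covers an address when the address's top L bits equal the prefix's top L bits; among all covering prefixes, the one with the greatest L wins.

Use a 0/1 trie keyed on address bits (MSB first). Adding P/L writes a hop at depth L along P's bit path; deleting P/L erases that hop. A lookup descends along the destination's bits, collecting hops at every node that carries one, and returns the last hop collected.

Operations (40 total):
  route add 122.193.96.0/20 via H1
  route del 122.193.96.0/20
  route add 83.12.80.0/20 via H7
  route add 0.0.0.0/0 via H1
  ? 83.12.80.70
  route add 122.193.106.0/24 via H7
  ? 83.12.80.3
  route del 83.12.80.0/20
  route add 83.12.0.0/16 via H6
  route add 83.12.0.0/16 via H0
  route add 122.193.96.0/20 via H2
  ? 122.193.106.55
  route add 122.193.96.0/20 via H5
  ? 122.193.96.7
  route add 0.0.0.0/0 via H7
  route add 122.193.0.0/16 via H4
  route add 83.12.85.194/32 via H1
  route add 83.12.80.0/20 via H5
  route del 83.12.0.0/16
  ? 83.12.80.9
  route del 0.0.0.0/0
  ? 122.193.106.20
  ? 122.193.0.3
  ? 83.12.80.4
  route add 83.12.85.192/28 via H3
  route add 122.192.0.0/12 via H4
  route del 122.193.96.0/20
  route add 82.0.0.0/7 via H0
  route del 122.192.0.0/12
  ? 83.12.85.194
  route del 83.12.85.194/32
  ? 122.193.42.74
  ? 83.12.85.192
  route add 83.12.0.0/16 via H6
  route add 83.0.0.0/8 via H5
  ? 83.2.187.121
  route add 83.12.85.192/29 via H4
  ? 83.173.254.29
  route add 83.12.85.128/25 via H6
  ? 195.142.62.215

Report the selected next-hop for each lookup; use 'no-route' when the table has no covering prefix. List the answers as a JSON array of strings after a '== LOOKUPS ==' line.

Process each operation:
  add 122.193.96.0/20 -> H1 at depth 20
  del 122.193.96.0/20 (clear depth 20)
  add 83.12.80.0/20 -> H7 at depth 20
  add 0.0.0.0/0 -> H1 at depth 0
  Q 83.12.80.70: descend 01010011000011000101 ; hops seen [H1,H7] ; pick H7
  add 122.193.106.0/24 -> H7 at depth 24
  Q 83.12.80.3: descend 01010011000011000101 ; hops seen [H1,H7] ; pick H7
  del 83.12.80.0/20 (clear depth 20)
  add 83.12.0.0/16 -> H6 at depth 16
  add 83.12.0.0/16 -> H0 at depth 16
  add 122.193.96.0/20 -> H2 at depth 20
  Q 122.193.106.55: descend 011110101100000101101010 ; hops seen [H1,H2,H7] ; pick H7
  add 122.193.96.0/20 -> H5 at depth 20
  Q 122.193.96.7: descend 01111010110000010110 ; hops seen [H1,H5] ; pick H5
  add 0.0.0.0/0 -> H7 at depth 0
  add 122.193.0.0/16 -> H4 at depth 16
  add 83.12.85.194/32 -> H1 at depth 32
  add 83.12.80.0/20 -> H5 at depth 20
  del 83.12.0.0/16 (clear depth 16)
  Q 83.12.80.9: descend 010100110000110001010 ; hops seen [H7,H5] ; pick H5
  del 0.0.0.0/0 (clear depth 0)
  Q 122.193.106.20: descend 011110101100000101101010 ; hops seen [H4,H5,H7] ; pick H7
  Q 122.193.0.3: descend 01111010110000010 ; hops seen [H4] ; pick H4
  Q 83.12.80.4: descend 010100110000110001010 ; hops seen [H5] ; pick H5
  add 83.12.85.192/28 -> H3 at depth 28
  add 122.192.0.0/12 -> H4 at depth 12
  del 122.193.96.0/20 (clear depth 20)
  add 82.0.0.0/7 -> H0 at depth 7
  del 122.192.0.0/12 (clear depth 12)
  Q 83.12.85.194: descend 01010011000011000101010111000010 ; hops seen [H0,H5,H3,H1] ; pick H1
  del 83.12.85.194/32 (clear depth 32)
  Q 122.193.42.74: descend 01111010110000010 ; hops seen [H4] ; pick H4
  Q 83.12.85.192: descend 010100110000110001010101110000 ; hops seen [H0,H5,H3] ; pick H3
  add 83.12.0.0/16 -> H6 at depth 16
  add 83.0.0.0/8 -> H5 at depth 8
  Q 83.2.187.121: descend 010100110000 ; hops seen [H0,H5] ; pick H5
  add 83.12.85.192/29 -> H4 at depth 29
  Q 83.173.254.29: descend 01010011 ; hops seen [H0,H5] ; pick H5
  add 83.12.85.128/25 -> H6 at depth 25
  Q 195.142.62.215: descend ε ; hops seen [∅] ; pick no-route

== LOOKUPS ==
["H7","H7","H7","H5","H5","H7","H4","H5","H1","H4","H3","H5","H5","no-route"]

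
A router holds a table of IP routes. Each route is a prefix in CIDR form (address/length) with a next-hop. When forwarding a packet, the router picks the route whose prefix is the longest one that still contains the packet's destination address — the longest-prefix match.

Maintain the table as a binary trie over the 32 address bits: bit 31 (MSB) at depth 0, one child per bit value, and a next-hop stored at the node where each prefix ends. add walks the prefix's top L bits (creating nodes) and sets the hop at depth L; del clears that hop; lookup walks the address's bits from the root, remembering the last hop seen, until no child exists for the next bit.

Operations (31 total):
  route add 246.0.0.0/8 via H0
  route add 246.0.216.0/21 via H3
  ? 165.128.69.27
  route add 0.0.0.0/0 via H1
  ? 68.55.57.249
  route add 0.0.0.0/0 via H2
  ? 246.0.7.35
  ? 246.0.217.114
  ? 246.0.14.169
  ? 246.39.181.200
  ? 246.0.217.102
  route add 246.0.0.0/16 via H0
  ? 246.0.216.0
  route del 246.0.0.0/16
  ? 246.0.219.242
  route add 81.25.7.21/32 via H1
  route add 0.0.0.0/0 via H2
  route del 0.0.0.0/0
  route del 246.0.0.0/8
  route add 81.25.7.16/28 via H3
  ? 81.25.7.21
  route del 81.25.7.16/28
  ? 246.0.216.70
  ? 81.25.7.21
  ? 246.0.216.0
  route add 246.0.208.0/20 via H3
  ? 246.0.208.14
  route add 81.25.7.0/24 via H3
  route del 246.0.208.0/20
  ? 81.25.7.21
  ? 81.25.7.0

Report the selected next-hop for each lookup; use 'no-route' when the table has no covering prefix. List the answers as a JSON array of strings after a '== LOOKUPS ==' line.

Trace:
  + 246.0.0.0/8 (H0) depth=8
  + 246.0.216.0/21 (H3) depth=21
  Q 165.128.69.27: descend 1 ; hops seen [∅] ; pick no-route
  + 0.0.0.0/0 (H1) depth=0
  Q 68.55.57.249: descend ε ; hops seen [H1] ; pick H1
  + 0.0.0.0/0 (H2) depth=0
  Q 246.0.7.35: descend 1111011000000000 ; hops seen [H2,H0] ; pick H0
  Q 246.0.217.114: descend 111101100000000011011 ; hops seen [H2,H0,H3] ; pick H3
  Q 246.0.14.169: descend 1111011000000000 ; hops seen [H2,H0] ; pick H0
  Q 246.39.181.200: descend 1111011000 ; hops seen [H2,H0] ; pick H0
  Q 246.0.217.102: descend 111101100000000011011 ; hops seen [H2,H0,H3] ; pick H3
  + 246.0.0.0/16 (H0) depth=16
  Q 246.0.216.0: descend 111101100000000011011 ; hops seen [H2,H0,H0,H3] ; pick H3
  del 246.0.0.0/16 (clear depth 16)
  Q 246.0.219.242: descend 111101100000000011011 ; hops seen [H2,H0,H3] ; pick H3
  + 81.25.7.21/32 (H1) depth=32
  + 0.0.0.0/0 (H2) depth=0
  del 0.0.0.0/0 (clear depth 0)
  del 246.0.0.0/8 (clear depth 8)
  + 81.25.7.16/28 (H3) depth=28
  Q 81.25.7.21: descend 01010001000110010000011100010101 ; hops seen [H3,H1] ; pick H1
  del 81.25.7.16/28 (clear depth 28)
  Q 246.0.216.70: descend 111101100000000011011 ; hops seen [H3] ; pick H3
  Q 81.25.7.21: descend 01010001000110010000011100010101 ; hops seen [H1] ; pick H1
  Q 246.0.216.0: descend 111101100000000011011 ; hops seen [H3] ; pick H3
  + 246.0.208.0/20 (H3) depth=20
  Q 246.0.208.14: descend 11110110000000001101 ; hops seen [H3] ; pick H3
  + 81.25.7.0/24 (H3) depth=24
  del 246.0.208.0/20 (clear depth 20)
  Q 81.25.7.21: descend 01010001000110010000011100010101 ; hops seen [H3,H1] ; pick H1
  Q 81.25.7.0: descend 010100010001100100000111000 ; hops seen [H3] ; pick H3

== LOOKUPS ==
["no-route","H1","H0","H3","H0","H0","H3","H3","H3","H1","H3","H1","H3","H3","H1","H3"]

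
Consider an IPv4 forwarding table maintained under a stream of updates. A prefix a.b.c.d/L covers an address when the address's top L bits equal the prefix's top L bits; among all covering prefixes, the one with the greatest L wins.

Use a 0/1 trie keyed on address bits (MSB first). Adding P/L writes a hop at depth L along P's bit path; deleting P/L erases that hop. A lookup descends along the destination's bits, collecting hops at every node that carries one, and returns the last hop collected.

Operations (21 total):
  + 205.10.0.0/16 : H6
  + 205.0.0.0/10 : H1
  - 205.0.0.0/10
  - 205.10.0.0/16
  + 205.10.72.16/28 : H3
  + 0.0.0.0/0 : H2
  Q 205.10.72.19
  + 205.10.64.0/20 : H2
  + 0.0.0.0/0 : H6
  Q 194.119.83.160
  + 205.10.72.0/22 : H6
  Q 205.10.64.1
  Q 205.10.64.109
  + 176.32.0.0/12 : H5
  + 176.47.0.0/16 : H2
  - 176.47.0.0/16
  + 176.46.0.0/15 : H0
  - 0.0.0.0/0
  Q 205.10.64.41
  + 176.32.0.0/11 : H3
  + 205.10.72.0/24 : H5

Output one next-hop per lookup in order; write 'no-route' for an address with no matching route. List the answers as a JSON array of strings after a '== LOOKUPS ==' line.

Trace:
  add 205.10.0.0/16 -> H6 at depth 16
  add 205.0.0.0/10 -> H1 at depth 10
  del 205.0.0.0/10 (clear depth 10)
  del 205.10.0.0/16 (clear depth 16)
  add 205.10.72.16/28 -> H3 at depth 28
  add 0.0.0.0/0 -> H2 at depth 0
  Q 205.10.72.19: descend 1100110100001010010010000001 ; hops seen [H2,H3] ; pick H3
  add 205.10.64.0/20 -> H2 at depth 20
  add 0.0.0.0/0 -> H6 at depth 0
  Q 194.119.83.160: descend 1100 ; hops seen [H6] ; pick H6
  add 205.10.72.0/22 -> H6 at depth 22
  Q 205.10.64.1: descend 11001101000010100100 ; hops seen [H6,H2] ; pick H2
  Q 205.10.64.109: descend 11001101000010100100 ; hops seen [H6,H2] ; pick H2
  add 176.32.0.0/12 -> H5 at depth 12
  add 176.47.0.0/16 -> H2 at depth 16
  del 176.47.0.0/16 (clear depth 16)
  add 176.46.0.0/15 -> H0 at depth 15
  del 0.0.0.0/0 (clear depth 0)
  Q 205.10.64.41: descend 11001101000010100100 ; hops seen [H2] ; pick H2
  add 176.32.0.0/11 -> H3 at depth 11
  add 205.10.72.0/24 -> H5 at depth 24

== LOOKUPS ==
["H3","H6","H2","H2","H2"]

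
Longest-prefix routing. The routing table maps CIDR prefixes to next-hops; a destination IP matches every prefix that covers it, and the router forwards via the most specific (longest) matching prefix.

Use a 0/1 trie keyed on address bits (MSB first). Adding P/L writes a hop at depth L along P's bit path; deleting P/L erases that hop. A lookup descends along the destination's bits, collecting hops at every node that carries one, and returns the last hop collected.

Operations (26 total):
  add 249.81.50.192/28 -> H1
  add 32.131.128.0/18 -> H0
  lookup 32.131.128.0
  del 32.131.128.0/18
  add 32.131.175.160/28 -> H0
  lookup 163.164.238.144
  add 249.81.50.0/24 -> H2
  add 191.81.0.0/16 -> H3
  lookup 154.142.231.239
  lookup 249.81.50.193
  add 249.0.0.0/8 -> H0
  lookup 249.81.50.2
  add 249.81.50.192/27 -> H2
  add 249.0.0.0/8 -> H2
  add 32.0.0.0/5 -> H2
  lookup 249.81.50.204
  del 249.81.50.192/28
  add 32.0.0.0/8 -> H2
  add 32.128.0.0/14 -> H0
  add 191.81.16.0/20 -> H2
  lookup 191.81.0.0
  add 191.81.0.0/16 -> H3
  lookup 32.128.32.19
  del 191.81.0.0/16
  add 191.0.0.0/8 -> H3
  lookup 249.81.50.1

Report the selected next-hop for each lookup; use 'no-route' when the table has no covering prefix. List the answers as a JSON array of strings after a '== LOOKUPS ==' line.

Apply in order:
  + 249.81.50.192/28 (H1) depth=28
  + 32.131.128.0/18 (H0) depth=18
  lookup 32.131.128.0: bits 001000001000001110 walk d0:-→d1:-→d2:-→d3:-→d4:-→d5:-→d6:-→d7:-→d8:-→d9:-→d10:-→d11:-→d12:-→d13:-→d14:-→d15:-→d16:-→d17:-→d18:H0 -> H0
  - 32.131.128.0/18 clear@18
  + 32.131.175.160/28 (H0) depth=28
  lookup 163.164.238.144: bits 1 walk d0:-→d1:- -> no-route
  + 249.81.50.0/24 (H2) depth=24
  + 191.81.0.0/16 (H3) depth=16
  lookup 154.142.231.239: bits 10 walk d0:-→d1:-→d2:- -> no-route
  lookup 249.81.50.193: bits 1111100101010001001100101100 walk d0:-→d1:-→d2:-→d3:-→d4:-→d5:-→d6:-→d7:-→d8:-→d9:-→d10:-→d11:-→d12:-→d13:-→d14:-→d15:-→d16:-→d17:-→d18:-→d19:-→d20:-→d21:-→d22:-→d23:-→d24:H2→d25:-→d26:-→d27:-→d28:H1 -> H1
  + 249.0.0.0/8 (H0) depth=8
  lookup 249.81.50.2: bits 111110010101000100110010 walk d0:-→d1:-→d2:-→d3:-→d4:-→d5:-→d6:-→d7:-→d8:H0→d9:-→d10:-→d11:-→d12:-→d13:-→d14:-→d15:-→d16:-→d17:-→d18:-→d19:-→d20:-→d21:-→d22:-→d23:-→d24:H2 -> H2
  + 249.81.50.192/27 (H2) depth=27
  + 249.0.0.0/8 (H2) depth=8
  + 32.0.0.0/5 (H2) depth=5
  lookup 249.81.50.204: bits 1111100101010001001100101100 walk d0:-→d1:-→d2:-→d3:-→d4:-→d5:-→d6:-→d7:-→d8:H2→d9:-→d10:-→d11:-→d12:-→d13:-→d14:-→d15:-→d16:-→d17:-→d18:-→d19:-→d20:-→d21:-→d22:-→d23:-→d24:H2→d25:-→d26:-→d27:H2→d28:H1 -> H1
  - 249.81.50.192/28 clear@28
  + 32.0.0.0/8 (H2) depth=8
  + 32.128.0.0/14 (H0) depth=14
  + 191.81.16.0/20 (H2) depth=20
  lookup 191.81.0.0: bits 1011111101010001000 walk d0:-→d1:-→d2:-→d3:-→d4:-→d5:-→d6:-→d7:-→d8:-→d9:-→d10:-→d11:-→d12:-→d13:-→d14:-→d15:-→d16:H3→d17:-→d18:-→d19:- -> H3
  + 191.81.0.0/16 (H3) depth=16
  lookup 32.128.32.19: bits 00100000100000 walk d0:-→d1:-→d2:-→d3:-→d4:-→d5:H2→d6:-→d7:-→d8:H2→d9:-→d10:-→d11:-→d12:-→d13:-→d14:H0 -> H0
  - 191.81.0.0/16 clear@16
  + 191.0.0.0/8 (H3) depth=8
  lookup 249.81.50.1: bits 111110010101000100110010 walk d0:-→d1:-→d2:-→d3:-→d4:-→d5:-→d6:-→d7:-→d8:H2→d9:-→d10:-→d11:-→d12:-→d13:-→d14:-→d15:-→d16:-→d17:-→d18:-→d19:-→d20:-→d21:-→d22:-→d23:-→d24:H2 -> H2

== LOOKUPS ==
["H0","no-route","no-route","H1","H2","H1","H3","H0","H2"]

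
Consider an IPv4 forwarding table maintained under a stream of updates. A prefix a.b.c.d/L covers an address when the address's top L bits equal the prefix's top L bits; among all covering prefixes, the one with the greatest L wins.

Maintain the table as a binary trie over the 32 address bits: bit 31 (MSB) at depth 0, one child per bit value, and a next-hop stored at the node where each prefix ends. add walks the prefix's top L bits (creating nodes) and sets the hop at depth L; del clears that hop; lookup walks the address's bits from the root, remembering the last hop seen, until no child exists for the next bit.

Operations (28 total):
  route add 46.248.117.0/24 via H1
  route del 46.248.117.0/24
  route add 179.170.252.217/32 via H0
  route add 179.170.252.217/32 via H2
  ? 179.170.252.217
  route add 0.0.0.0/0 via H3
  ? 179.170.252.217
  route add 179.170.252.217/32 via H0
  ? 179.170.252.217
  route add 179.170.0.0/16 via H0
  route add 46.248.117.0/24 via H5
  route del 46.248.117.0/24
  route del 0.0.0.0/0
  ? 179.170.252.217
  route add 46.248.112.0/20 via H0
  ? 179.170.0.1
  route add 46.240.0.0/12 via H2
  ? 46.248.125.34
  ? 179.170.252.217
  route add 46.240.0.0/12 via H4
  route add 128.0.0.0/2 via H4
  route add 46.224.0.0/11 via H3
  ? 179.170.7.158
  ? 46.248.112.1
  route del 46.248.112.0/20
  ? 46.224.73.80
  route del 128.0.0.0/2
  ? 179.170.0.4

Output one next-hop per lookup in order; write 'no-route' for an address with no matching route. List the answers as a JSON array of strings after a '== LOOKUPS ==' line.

Apply in order:
  add 46.248.117.0/24 -> H1 at depth 24
  - 46.248.117.0/24 clear@24
  add 179.170.252.217/32 -> H0 at depth 32
  add 179.170.252.217/32 -> H2 at depth 32
  ? 179.170.252.217  path d0:-→d1:-→d2:-→d3:-→d4:-→d5:-→d6:-→d7:-→d8:-→d9:-→d10:-→d11:-→d12:-→d13:-→d14:-→d15:-→d16:-→d17:-→d18:-→d19:-→d20:-→d21:-→d22:-→d23:-→d24:-→d25:-→d26:-→d27:-→d28:-→d29:-→d30:-→d31:-→d32:H2  best=H2
  add 0.0.0.0/0 -> H3 at depth 0
  ? 179.170.252.217  path d0:H3→d1:-→d2:-→d3:-→d4:-→d5:-→d6:-→d7:-→d8:-→d9:-→d10:-→d11:-→d12:-→d13:-→d14:-→d15:-→d16:-→d17:-→d18:-→d19:-→d20:-→d21:-→d22:-→d23:-→d24:-→d25:-→d26:-→d27:-→d28:-→d29:-→d30:-→d31:-→d32:H2  best=H2
  add 179.170.252.217/32 -> H0 at depth 32
  ? 179.170.252.217  path d0:H3→d1:-→d2:-→d3:-→d4:-→d5:-→d6:-→d7:-→d8:-→d9:-→d10:-→d11:-→d12:-→d13:-→d14:-→d15:-→d16:-→d17:-→d18:-→d19:-→d20:-→d21:-→d22:-→d23:-→d24:-→d25:-→d26:-→d27:-→d28:-→d29:-→d30:-→d31:-→d32:H0  best=H0
  add 179.170.0.0/16 -> H0 at depth 16
  add 46.248.117.0/24 -> H5 at depth 24
  - 46.248.117.0/24 clear@24
  - 0.0.0.0/0 clear@0
  ? 179.170.252.217  path d0:-→d1:-→d2:-→d3:-→d4:-→d5:-→d6:-→d7:-→d8:-→d9:-→d10:-→d11:-→d12:-→d13:-→d14:-→d15:-→d16:H0→d17:-→d18:-→d19:-→d20:-→d21:-→d22:-→d23:-→d24:-→d25:-→d26:-→d27:-→d28:-→d29:-→d30:-→d31:-→d32:H0  best=H0
  add 46.248.112.0/20 -> H0 at depth 20
  ? 179.170.0.1  path d0:-→d1:-→d2:-→d3:-→d4:-→d5:-→d6:-→d7:-→d8:-→d9:-→d10:-→d11:-→d12:-→d13:-→d14:-→d15:-→d16:H0  best=H0
  add 46.240.0.0/12 -> H2 at depth 12
  ? 46.248.125.34  path d0:-→d1:-→d2:-→d3:-→d4:-→d5:-→d6:-→d7:-→d8:-→d9:-→d10:-→d11:-→d12:H2→d13:-→d14:-→d15:-→d16:-→d17:-→d18:-→d19:-→d20:H0  best=H0
  ? 179.170.252.217  path d0:-→d1:-→d2:-→d3:-→d4:-→d5:-→d6:-→d7:-→d8:-→d9:-→d10:-→d11:-→d12:-→d13:-→d14:-→d15:-→d16:H0→d17:-→d18:-→d19:-→d20:-→d21:-→d22:-→d23:-→d24:-→d25:-→d26:-→d27:-→d28:-→d29:-→d30:-→d31:-→d32:H0  best=H0
  add 46.240.0.0/12 -> H4 at depth 12
  add 128.0.0.0/2 -> H4 at depth 2
  add 46.224.0.0/11 -> H3 at depth 11
  ? 179.170.7.158  path d0:-→d1:-→d2:H4→d3:-→d4:-→d5:-→d6:-→d7:-→d8:-→d9:-→d10:-→d11:-→d12:-→d13:-→d14:-→d15:-→d16:H0  best=H0
  ? 46.248.112.1  path d0:-→d1:-→d2:-→d3:-→d4:-→d5:-→d6:-→d7:-→d8:-→d9:-→d10:-→d11:H3→d12:H4→d13:-→d14:-→d15:-→d16:-→d17:-→d18:-→d19:-→d20:H0→d21:-  best=H0
  - 46.248.112.0/20 clear@20
  ? 46.224.73.80  path d0:-→d1:-→d2:-→d3:-→d4:-→d5:-→d6:-→d7:-→d8:-→d9:-→d10:-→d11:H3  best=H3
  - 128.0.0.0/2 clear@2
  ? 179.170.0.4  path d0:-→d1:-→d2:-→d3:-→d4:-→d5:-→d6:-→d7:-→d8:-→d9:-→d10:-→d11:-→d12:-→d13:-→d14:-→d15:-→d16:H0  best=H0

== LOOKUPS ==
["H2","H2","H0","H0","H0","H0","H0","H0","H0","H3","H0"]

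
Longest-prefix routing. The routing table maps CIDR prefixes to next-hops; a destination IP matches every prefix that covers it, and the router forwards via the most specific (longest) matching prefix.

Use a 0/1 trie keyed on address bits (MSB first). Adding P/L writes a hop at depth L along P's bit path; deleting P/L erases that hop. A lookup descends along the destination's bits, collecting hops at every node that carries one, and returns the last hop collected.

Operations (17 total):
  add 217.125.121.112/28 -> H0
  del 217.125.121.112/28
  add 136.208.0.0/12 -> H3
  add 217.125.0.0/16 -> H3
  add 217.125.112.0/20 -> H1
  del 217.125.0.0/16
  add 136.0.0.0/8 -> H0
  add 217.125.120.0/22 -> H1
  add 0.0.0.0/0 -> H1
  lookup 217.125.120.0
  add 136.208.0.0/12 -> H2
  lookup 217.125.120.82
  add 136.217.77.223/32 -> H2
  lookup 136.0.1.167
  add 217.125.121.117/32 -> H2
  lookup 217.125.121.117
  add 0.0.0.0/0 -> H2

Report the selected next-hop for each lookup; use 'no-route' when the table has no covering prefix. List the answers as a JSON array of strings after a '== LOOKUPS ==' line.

Trace:
  add 217.125.121.112/28 -> H0 at depth 28
  - 217.125.121.112/28 clear@28
  add 136.208.0.0/12 -> H3 at depth 12
  add 217.125.0.0/16 -> H3 at depth 16
  add 217.125.112.0/20 -> H1 at depth 20
  - 217.125.0.0/16 clear@16
  add 136.0.0.0/8 -> H0 at depth 8
  add 217.125.120.0/22 -> H1 at depth 22
  add 0.0.0.0/0 -> H1 at depth 0
  Q 217.125.120.0: descend 11011001011111010111100 ; hops seen [H1,H1,H1] ; pick H1
  add 136.208.0.0/12 -> H2 at depth 12
  Q 217.125.120.82: descend 11011001011111010111100 ; hops seen [H1,H1,H1] ; pick H1
  add 136.217.77.223/32 -> H2 at depth 32
  Q 136.0.1.167: descend 10001000 ; hops seen [H1,H0] ; pick H0
  add 217.125.121.117/32 -> H2 at depth 32
  Q 217.125.121.117: descend 11011001011111010111100101110101 ; hops seen [H1,H1,H1,H2] ; pick H2
  add 0.0.0.0/0 -> H2 at depth 0

== LOOKUPS ==
["H1","H1","H0","H2"]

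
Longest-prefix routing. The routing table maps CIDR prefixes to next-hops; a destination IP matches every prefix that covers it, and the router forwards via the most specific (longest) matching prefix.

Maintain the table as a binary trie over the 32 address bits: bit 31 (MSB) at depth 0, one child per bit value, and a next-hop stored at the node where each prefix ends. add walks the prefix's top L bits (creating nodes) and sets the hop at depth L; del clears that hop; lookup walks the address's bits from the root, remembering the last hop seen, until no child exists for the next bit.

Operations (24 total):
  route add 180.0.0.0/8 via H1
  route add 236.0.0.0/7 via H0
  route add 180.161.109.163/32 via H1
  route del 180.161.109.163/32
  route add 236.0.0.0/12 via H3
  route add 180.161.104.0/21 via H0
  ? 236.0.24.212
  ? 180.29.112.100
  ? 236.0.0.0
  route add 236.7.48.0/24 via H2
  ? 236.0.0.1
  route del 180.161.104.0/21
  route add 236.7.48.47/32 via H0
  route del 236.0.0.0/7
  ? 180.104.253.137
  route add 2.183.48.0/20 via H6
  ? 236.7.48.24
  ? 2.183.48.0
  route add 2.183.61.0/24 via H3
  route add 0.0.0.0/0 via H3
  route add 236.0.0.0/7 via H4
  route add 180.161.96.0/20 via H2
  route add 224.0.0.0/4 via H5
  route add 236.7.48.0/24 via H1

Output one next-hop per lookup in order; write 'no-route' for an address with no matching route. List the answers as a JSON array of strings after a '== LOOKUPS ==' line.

Apply in order:
  add 180.0.0.0/8 -> H1 at depth 8
  add 236.0.0.0/7 -> H0 at depth 7
  add 180.161.109.163/32 -> H1 at depth 32
  - 180.161.109.163/32 clear@32
  add 236.0.0.0/12 -> H3 at depth 12
  add 180.161.104.0/21 -> H0 at depth 21
  ? 236.0.24.212  path d0:-→d1:-→d2:-→d3:-→d4:-→d5:-→d6:-→d7:H0→d8:-→d9:-→d10:-→d11:-→d12:H3  best=H3
  ? 180.29.112.100  path d0:-→d1:-→d2:-→d3:-→d4:-→d5:-→d6:-→d7:-→d8:H1  best=H1
  ? 236.0.0.0  path d0:-→d1:-→d2:-→d3:-→d4:-→d5:-→d6:-→d7:H0→d8:-→d9:-→d10:-→d11:-→d12:H3  best=H3
  add 236.7.48.0/24 -> H2 at depth 24
  ? 236.0.0.1  path d0:-→d1:-→d2:-→d3:-→d4:-→d5:-→d6:-→d7:H0→d8:-→d9:-→d10:-→d11:-→d12:H3→d13:-  best=H3
  - 180.161.104.0/21 clear@21
  add 236.7.48.47/32 -> H0 at depth 32
  - 236.0.0.0/7 clear@7
  ? 180.104.253.137  path d0:-→d1:-→d2:-→d3:-→d4:-→d5:-→d6:-→d7:-→d8:H1  best=H1
  add 2.183.48.0/20 -> H6 at depth 20
  ? 236.7.48.24  path d0:-→d1:-→d2:-→d3:-→d4:-→d5:-→d6:-→d7:-→d8:-→d9:-→d10:-→d11:-→d12:H3→d13:-→d14:-→d15:-→d16:-→d17:-→d18:-→d19:-→d20:-→d21:-→d22:-→d23:-→d24:H2→d25:-→d26:-  best=H2
  ? 2.183.48.0  path d0:-→d1:-→d2:-→d3:-→d4:-→d5:-→d6:-→d7:-→d8:-→d9:-→d10:-→d11:-→d12:-→d13:-→d14:-→d15:-→d16:-→d17:-→d18:-→d19:-→d20:H6  best=H6
  add 2.183.61.0/24 -> H3 at depth 24
  add 0.0.0.0/0 -> H3 at depth 0
  add 236.0.0.0/7 -> H4 at depth 7
  add 180.161.96.0/20 -> H2 at depth 20
  add 224.0.0.0/4 -> H5 at depth 4
  add 236.7.48.0/24 -> H1 at depth 24

== LOOKUPS ==
["H3","H1","H3","H3","H1","H2","H6"]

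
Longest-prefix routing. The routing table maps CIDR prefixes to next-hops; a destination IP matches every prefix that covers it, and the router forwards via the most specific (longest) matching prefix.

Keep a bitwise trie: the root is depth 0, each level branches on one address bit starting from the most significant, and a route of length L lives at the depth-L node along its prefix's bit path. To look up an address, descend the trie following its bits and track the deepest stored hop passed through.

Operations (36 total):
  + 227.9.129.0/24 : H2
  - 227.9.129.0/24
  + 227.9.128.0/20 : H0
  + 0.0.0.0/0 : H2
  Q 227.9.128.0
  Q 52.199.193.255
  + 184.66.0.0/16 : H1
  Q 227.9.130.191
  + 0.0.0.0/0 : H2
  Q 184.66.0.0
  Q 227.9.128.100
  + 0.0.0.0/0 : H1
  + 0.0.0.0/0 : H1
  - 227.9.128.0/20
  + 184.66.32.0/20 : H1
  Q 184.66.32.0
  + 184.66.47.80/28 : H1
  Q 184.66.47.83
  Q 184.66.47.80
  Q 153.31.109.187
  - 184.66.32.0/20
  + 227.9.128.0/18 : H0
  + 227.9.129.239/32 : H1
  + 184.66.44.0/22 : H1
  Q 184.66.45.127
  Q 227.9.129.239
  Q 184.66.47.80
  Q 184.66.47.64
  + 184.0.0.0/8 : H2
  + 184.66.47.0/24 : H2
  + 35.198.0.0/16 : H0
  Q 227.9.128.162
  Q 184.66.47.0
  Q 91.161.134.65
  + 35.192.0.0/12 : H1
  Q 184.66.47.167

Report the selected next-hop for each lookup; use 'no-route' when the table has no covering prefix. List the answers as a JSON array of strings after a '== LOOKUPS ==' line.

Apply in order:
  + 227.9.129.0/24 (H2) depth=24
  - 227.9.129.0/24 clear@24
  + 227.9.128.0/20 (H0) depth=20
  + 0.0.0.0/0 (H2) depth=0
  lookup 227.9.128.0: bits 11100011000010011000000 walk d0:H2→d1:-→d2:-→d3:-→d4:-→d5:-→d6:-→d7:-→d8:-→d9:-→d10:-→d11:-→d12:-→d13:-→d14:-→d15:-→d16:-→d17:-→d18:-→d19:-→d20:H0→d21:-→d22:-→d23:- -> H0
  lookup 52.199.193.255: bits ε walk d0:H2 -> H2
  + 184.66.0.0/16 (H1) depth=16
  lookup 227.9.130.191: bits 1110001100001001100000 walk d0:H2→d1:-→d2:-→d3:-→d4:-→d5:-→d6:-→d7:-→d8:-→d9:-→d10:-→d11:-→d12:-→d13:-→d14:-→d15:-→d16:-→d17:-→d18:-→d19:-→d20:H0→d21:-→d22:- -> H0
  + 0.0.0.0/0 (H2) depth=0
  lookup 184.66.0.0: bits 1011100001000010 walk d0:H2→d1:-→d2:-→d3:-→d4:-→d5:-→d6:-→d7:-→d8:-→d9:-→d10:-→d11:-→d12:-→d13:-→d14:-→d15:-→d16:H1 -> H1
  lookup 227.9.128.100: bits 11100011000010011000000 walk d0:H2→d1:-→d2:-→d3:-→d4:-→d5:-→d6:-→d7:-→d8:-→d9:-→d10:-→d11:-→d12:-→d13:-→d14:-→d15:-→d16:-→d17:-→d18:-→d19:-→d20:H0→d21:-→d22:-→d23:- -> H0
  + 0.0.0.0/0 (H1) depth=0
  + 0.0.0.0/0 (H1) depth=0
  - 227.9.128.0/20 clear@20
  + 184.66.32.0/20 (H1) depth=20
  lookup 184.66.32.0: bits 10111000010000100010 walk d0:H1→d1:-→d2:-→d3:-→d4:-→d5:-→d6:-→d7:-→d8:-→d9:-→d10:-→d11:-→d12:-→d13:-→d14:-→d15:-→d16:H1→d17:-→d18:-→d19:-→d20:H1 -> H1
  + 184.66.47.80/28 (H1) depth=28
  lookup 184.66.47.83: bits 1011100001000010001011110101 walk d0:H1→d1:-→d2:-→d3:-→d4:-→d5:-→d6:-→d7:-→d8:-→d9:-→d10:-→d11:-→d12:-→d13:-→d14:-→d15:-→d16:H1→d17:-→d18:-→d19:-→d20:H1→d21:-→d22:-→d23:-→d24:-→d25:-→d26:-→d27:-→d28:H1 -> H1
  lookup 184.66.47.80: bits 1011100001000010001011110101 walk d0:H1→d1:-→d2:-→d3:-→d4:-→d5:-→d6:-→d7:-→d8:-→d9:-→d10:-→d11:-→d12:-→d13:-→d14:-→d15:-→d16:H1→d17:-→d18:-→d19:-→d20:H1→d21:-→d22:-→d23:-→d24:-→d25:-→d26:-→d27:-→d28:H1 -> H1
  lookup 153.31.109.187: bits 10 walk d0:H1→d1:-→d2:- -> H1
  - 184.66.32.0/20 clear@20
  + 227.9.128.0/18 (H0) depth=18
  + 227.9.129.239/32 (H1) depth=32
  + 184.66.44.0/22 (H1) depth=22
  lookup 184.66.45.127: bits 1011100001000010001011 walk d0:H1→d1:-→d2:-→d3:-→d4:-→d5:-→d6:-→d7:-→d8:-→d9:-→d10:-→d11:-→d12:-→d13:-→d14:-→d15:-→d16:H1→d17:-→d18:-→d19:-→d20:-→d21:-→d22:H1 -> H1
  lookup 227.9.129.239: bits 11100011000010011000000111101111 walk d0:H1→d1:-→d2:-→d3:-→d4:-→d5:-→d6:-→d7:-→d8:-→d9:-→d10:-→d11:-→d12:-→d13:-→d14:-→d15:-→d16:-→d17:-→d18:H0→d19:-→d20:-→d21:-→d22:-→d23:-→d24:-→d25:-→d26:-→d27:-→d28:-→d29:-→d30:-→d31:-→d32:H1 -> H1
  lookup 184.66.47.80: bits 1011100001000010001011110101 walk d0:H1→d1:-→d2:-→d3:-→d4:-→d5:-→d6:-→d7:-→d8:-→d9:-→d10:-→d11:-→d12:-→d13:-→d14:-→d15:-→d16:H1→d17:-→d18:-→d19:-→d20:-→d21:-→d22:H1→d23:-→d24:-→d25:-→d26:-→d27:-→d28:H1 -> H1
  lookup 184.66.47.64: bits 101110000100001000101111010 walk d0:H1→d1:-→d2:-→d3:-→d4:-→d5:-→d6:-→d7:-→d8:-→d9:-→d10:-→d11:-→d12:-→d13:-→d14:-→d15:-→d16:H1→d17:-→d18:-→d19:-→d20:-→d21:-→d22:H1→d23:-→d24:-→d25:-→d26:-→d27:- -> H1
  + 184.0.0.0/8 (H2) depth=8
  + 184.66.47.0/24 (H2) depth=24
  + 35.198.0.0/16 (H0) depth=16
  lookup 227.9.128.162: bits 11100011000010011000000 walk d0:H1→d1:-→d2:-→d3:-→d4:-→d5:-→d6:-→d7:-→d8:-→d9:-→d10:-→d11:-→d12:-→d13:-→d14:-→d15:-→d16:-→d17:-→d18:H0→d19:-→d20:-→d21:-→d22:-→d23:- -> H0
  lookup 184.66.47.0: bits 1011100001000010001011110 walk d0:H1→d1:-→d2:-→d3:-→d4:-→d5:-→d6:-→d7:-→d8:H2→d9:-→d10:-→d11:-→d12:-→d13:-→d14:-→d15:-→d16:H1→d17:-→d18:-→d19:-→d20:-→d21:-→d22:H1→d23:-→d24:H2→d25:- -> H2
  lookup 91.161.134.65: bits 0 walk d0:H1→d1:- -> H1
  + 35.192.0.0/12 (H1) depth=12
  lookup 184.66.47.167: bits 101110000100001000101111 walk d0:H1→d1:-→d2:-→d3:-→d4:-→d5:-→d6:-→d7:-→d8:H2→d9:-→d10:-→d11:-→d12:-→d13:-→d14:-→d15:-→d16:H1→d17:-→d18:-→d19:-→d20:-→d21:-→d22:H1→d23:-→d24:H2 -> H2

== LOOKUPS ==
["H0","H2","H0","H1","H0","H1","H1","H1","H1","H1","H1","H1","H1","H0","H2","H1","H2"]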